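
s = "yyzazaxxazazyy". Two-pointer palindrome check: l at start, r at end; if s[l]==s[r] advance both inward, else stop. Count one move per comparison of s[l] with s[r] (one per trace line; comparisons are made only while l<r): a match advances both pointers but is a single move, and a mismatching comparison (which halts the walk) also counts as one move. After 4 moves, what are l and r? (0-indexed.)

l=4, r=9

[0,13] 'y'=='y' → l++,r--
[1,12] 'y'=='y' → l++,r--
[2,11] 'z'=='z' → l++,r--
[3,10] 'a'=='a' → l++,r--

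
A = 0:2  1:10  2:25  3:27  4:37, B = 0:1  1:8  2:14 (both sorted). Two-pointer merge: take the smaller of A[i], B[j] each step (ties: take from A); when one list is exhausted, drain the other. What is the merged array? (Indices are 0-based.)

[1, 2, 8, 10, 14, 25, 27, 37]

i=0 j=0: A[i]=2>B[j]=1 take 1, j++
i=0 j=1: A[i]=2<=B[j]=8 take 2, i++
i=1 j=1: A[i]=10>B[j]=8 take 8, j++
i=1 j=2: A[i]=10<=B[j]=14 take 10, i++
i=2 j=2: A[i]=25>B[j]=14 take 14, j++
i=2 j=3: B done, take A[i]=25, i++
i=3 j=3: B done, take A[i]=27, i++
i=4 j=3: B done, take A[i]=37, i++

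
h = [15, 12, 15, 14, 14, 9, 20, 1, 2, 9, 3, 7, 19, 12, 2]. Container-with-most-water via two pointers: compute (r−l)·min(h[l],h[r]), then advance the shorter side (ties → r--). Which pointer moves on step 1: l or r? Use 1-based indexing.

[1,15] min(15,2)*14=28 best=28 * → r--

r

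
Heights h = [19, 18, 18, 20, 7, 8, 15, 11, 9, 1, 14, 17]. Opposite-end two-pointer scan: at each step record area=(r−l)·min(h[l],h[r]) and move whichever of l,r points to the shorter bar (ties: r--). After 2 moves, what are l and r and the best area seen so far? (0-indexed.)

l=0 r=11: min(19,17)*11=187 best=187 *, r--
l=0 r=10: min(19,14)*10=140 best=187, r--

l=0, r=9, best area=187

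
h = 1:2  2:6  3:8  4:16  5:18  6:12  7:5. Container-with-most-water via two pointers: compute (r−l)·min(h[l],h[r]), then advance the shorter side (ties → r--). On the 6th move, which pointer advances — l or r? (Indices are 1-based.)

l=1 r=7: min(2,5)*6=12 best=12 *, l++
l=2 r=7: min(6,5)*5=25 best=25 *, r--
l=2 r=6: min(6,12)*4=24 best=25, l++
l=3 r=6: min(8,12)*3=24 best=25, l++
l=4 r=6: min(16,12)*2=24 best=25, r--
l=4 r=5: min(16,18)*1=16 best=25, l++

l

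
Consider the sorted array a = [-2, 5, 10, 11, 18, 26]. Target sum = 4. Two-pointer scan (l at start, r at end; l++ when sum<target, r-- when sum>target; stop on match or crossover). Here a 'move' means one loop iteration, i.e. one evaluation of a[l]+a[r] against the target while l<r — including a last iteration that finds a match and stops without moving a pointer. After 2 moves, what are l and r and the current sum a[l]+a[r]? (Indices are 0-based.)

l=0, r=3, sum=9

[0,5] -2+26=24 >4 → r--
[0,4] -2+18=16 >4 → r--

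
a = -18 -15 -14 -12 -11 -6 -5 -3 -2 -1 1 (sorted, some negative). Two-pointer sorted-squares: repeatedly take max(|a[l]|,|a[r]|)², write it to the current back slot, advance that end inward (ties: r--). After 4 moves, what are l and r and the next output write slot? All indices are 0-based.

l=0 r=10: |-18|>|1| out[10]=324, l++
l=1 r=10: |-15|>|1| out[9]=225, l++
l=2 r=10: |-14|>|1| out[8]=196, l++
l=3 r=10: |-12|>|1| out[7]=144, l++

l=4, r=10, next write slot=6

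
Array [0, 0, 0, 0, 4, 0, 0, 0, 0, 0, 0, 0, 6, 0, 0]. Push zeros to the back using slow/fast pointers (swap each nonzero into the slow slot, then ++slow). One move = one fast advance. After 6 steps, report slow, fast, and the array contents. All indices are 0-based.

slow=0 fast=0: a[fast]=0, fast++
slow=0 fast=1: a[fast]=0, fast++
slow=0 fast=2: a[fast]=0, fast++
slow=0 fast=3: a[fast]=0, fast++
slow=0 fast=4: a[fast]=4≠0 swap→a[0]=4, slow++,fast++
slow=1 fast=5: a[fast]=0, fast++

slow=1, fast=6, a=[4, 0, 0, 0, 0, 0, 0, 0, 0, 0, 0, 0, 6, 0, 0]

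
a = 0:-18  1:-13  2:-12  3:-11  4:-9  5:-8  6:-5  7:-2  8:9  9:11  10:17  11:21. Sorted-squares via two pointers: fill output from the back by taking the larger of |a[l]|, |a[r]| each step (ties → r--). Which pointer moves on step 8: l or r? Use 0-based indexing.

r

l=0 r=11: |-18|<=|21| out[11]=441, r--
l=0 r=10: |-18|>|17| out[10]=324, l++
l=1 r=10: |-13|<=|17| out[9]=289, r--
l=1 r=9: |-13|>|11| out[8]=169, l++
l=2 r=9: |-12|>|11| out[7]=144, l++
l=3 r=9: |-11|<=|11| out[6]=121, r--
l=3 r=8: |-11|>|9| out[5]=121, l++
l=4 r=8: |-9|<=|9| out[4]=81, r--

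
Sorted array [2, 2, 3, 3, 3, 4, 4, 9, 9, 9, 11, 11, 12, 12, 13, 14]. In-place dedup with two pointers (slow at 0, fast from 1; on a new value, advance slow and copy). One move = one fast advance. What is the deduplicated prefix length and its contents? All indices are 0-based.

length 8; prefix = [2, 3, 4, 9, 11, 12, 13, 14]

(s=0,f=1) a[fast]=2=a[slow] dup → fast++
(s=0,f=2) a[fast]=3≠a[slow]=2 write a[1]=3 → slow++,fast++
(s=1,f=3) a[fast]=3=a[slow] dup → fast++
(s=1,f=4) a[fast]=3=a[slow] dup → fast++
(s=1,f=5) a[fast]=4≠a[slow]=3 write a[2]=4 → slow++,fast++
(s=2,f=6) a[fast]=4=a[slow] dup → fast++
(s=2,f=7) a[fast]=9≠a[slow]=4 write a[3]=9 → slow++,fast++
(s=3,f=8) a[fast]=9=a[slow] dup → fast++
(s=3,f=9) a[fast]=9=a[slow] dup → fast++
(s=3,f=10) a[fast]=11≠a[slow]=9 write a[4]=11 → slow++,fast++
(s=4,f=11) a[fast]=11=a[slow] dup → fast++
(s=4,f=12) a[fast]=12≠a[slow]=11 write a[5]=12 → slow++,fast++
(s=5,f=13) a[fast]=12=a[slow] dup → fast++
(s=5,f=14) a[fast]=13≠a[slow]=12 write a[6]=13 → slow++,fast++
(s=6,f=15) a[fast]=14≠a[slow]=13 write a[7]=14 → slow++,fast++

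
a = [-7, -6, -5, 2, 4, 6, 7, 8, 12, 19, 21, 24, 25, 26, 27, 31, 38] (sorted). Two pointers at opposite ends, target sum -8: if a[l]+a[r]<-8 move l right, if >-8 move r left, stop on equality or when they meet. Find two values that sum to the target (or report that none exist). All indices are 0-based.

no pair

[0,16] -7+38=31 >-8 → r--
[0,15] -7+31=24 >-8 → r--
[0,14] -7+27=20 >-8 → r--
[0,13] -7+26=19 >-8 → r--
[0,12] -7+25=18 >-8 → r--
[0,11] -7+24=17 >-8 → r--
[0,10] -7+21=14 >-8 → r--
[0,9] -7+19=12 >-8 → r--
[0,8] -7+12=5 >-8 → r--
[0,7] -7+8=1 >-8 → r--
[0,6] -7+7=0 >-8 → r--
[0,5] -7+6=-1 >-8 → r--
[0,4] -7+4=-3 >-8 → r--
[0,3] -7+2=-5 >-8 → r--
[0,2] -7+-5=-12 <-8 → l++
[1,2] -6+-5=-11 <-8 → l++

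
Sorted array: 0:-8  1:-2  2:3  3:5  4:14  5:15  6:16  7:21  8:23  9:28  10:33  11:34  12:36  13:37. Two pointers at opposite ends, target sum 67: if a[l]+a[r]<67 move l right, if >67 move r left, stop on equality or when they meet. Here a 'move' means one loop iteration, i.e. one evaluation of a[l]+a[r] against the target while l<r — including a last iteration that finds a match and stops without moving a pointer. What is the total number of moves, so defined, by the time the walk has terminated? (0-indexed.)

13 moves

l=0 r=13: -8+37=29 <67, l++
l=1 r=13: -2+37=35 <67, l++
l=2 r=13: 3+37=40 <67, l++
l=3 r=13: 5+37=42 <67, l++
l=4 r=13: 14+37=51 <67, l++
l=5 r=13: 15+37=52 <67, l++
l=6 r=13: 16+37=53 <67, l++
l=7 r=13: 21+37=58 <67, l++
l=8 r=13: 23+37=60 <67, l++
l=9 r=13: 28+37=65 <67, l++
l=10 r=13: 33+37=70 >67, r--
l=10 r=12: 33+36=69 >67, r--
l=10 r=11: 33+34=67, found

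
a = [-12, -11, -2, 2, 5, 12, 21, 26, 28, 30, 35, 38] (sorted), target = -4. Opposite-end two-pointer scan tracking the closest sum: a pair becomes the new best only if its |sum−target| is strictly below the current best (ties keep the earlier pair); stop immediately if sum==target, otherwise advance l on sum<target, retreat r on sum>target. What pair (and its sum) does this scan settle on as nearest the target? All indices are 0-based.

pair (-11, 5) with sum -6 (|Δ|=2)

[0,11] -12+38=26 d=30 * → r--
[0,10] -12+35=23 d=27 * → r--
[0,9] -12+30=18 d=22 * → r--
[0,8] -12+28=16 d=20 * → r--
[0,7] -12+26=14 d=18 * → r--
[0,6] -12+21=9 d=13 * → r--
[0,5] -12+12=0 d=4 * → r--
[0,4] -12+5=-7 d=3 * → l++
[1,4] -11+5=-6 d=2 * → l++
[2,4] -2+5=3 d=7 → r--
[2,3] -2+2=0 d=4 → r--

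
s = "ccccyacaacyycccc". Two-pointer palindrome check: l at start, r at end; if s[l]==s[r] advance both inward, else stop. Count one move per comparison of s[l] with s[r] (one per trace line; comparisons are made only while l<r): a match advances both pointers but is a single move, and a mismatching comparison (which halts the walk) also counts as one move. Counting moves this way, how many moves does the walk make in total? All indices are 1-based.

6 moves

[1,16] 'c'=='c' → l++,r--
[2,15] 'c'=='c' → l++,r--
[3,14] 'c'=='c' → l++,r--
[4,13] 'c'=='c' → l++,r--
[5,12] 'y'=='y' → l++,r--
[6,11] 'a'!='y' → stop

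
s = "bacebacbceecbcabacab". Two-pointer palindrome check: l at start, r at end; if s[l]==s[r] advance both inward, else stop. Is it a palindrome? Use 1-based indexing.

not a palindrome (mismatch at 4,17)

l=1 r=20: 'b'=='b', l++,r--
l=2 r=19: 'a'=='a', l++,r--
l=3 r=18: 'c'=='c', l++,r--
l=4 r=17: 'e'!='a', stop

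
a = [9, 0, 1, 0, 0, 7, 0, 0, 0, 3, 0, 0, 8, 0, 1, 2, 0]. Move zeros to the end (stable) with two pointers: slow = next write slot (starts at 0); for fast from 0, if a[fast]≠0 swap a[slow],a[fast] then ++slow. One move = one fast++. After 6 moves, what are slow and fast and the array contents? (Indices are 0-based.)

slow=0 fast=0: a[fast]=9≠0 swap→a[0]=9, slow++,fast++
slow=1 fast=1: a[fast]=0, fast++
slow=1 fast=2: a[fast]=1≠0 swap→a[1]=1, slow++,fast++
slow=2 fast=3: a[fast]=0, fast++
slow=2 fast=4: a[fast]=0, fast++
slow=2 fast=5: a[fast]=7≠0 swap→a[2]=7, slow++,fast++

slow=3, fast=6, a=[9, 1, 7, 0, 0, 0, 0, 0, 0, 3, 0, 0, 8, 0, 1, 2, 0]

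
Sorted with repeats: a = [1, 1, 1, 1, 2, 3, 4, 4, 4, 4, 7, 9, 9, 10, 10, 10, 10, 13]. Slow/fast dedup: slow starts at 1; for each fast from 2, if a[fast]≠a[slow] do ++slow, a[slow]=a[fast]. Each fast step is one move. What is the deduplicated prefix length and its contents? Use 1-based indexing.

slow=1 fast=2: a[fast]=1=a[slow] dup, fast++
slow=1 fast=3: a[fast]=1=a[slow] dup, fast++
slow=1 fast=4: a[fast]=1=a[slow] dup, fast++
slow=1 fast=5: a[fast]=2≠a[slow]=1 write a[2]=2, slow++,fast++
slow=2 fast=6: a[fast]=3≠a[slow]=2 write a[3]=3, slow++,fast++
slow=3 fast=7: a[fast]=4≠a[slow]=3 write a[4]=4, slow++,fast++
slow=4 fast=8: a[fast]=4=a[slow] dup, fast++
slow=4 fast=9: a[fast]=4=a[slow] dup, fast++
slow=4 fast=10: a[fast]=4=a[slow] dup, fast++
slow=4 fast=11: a[fast]=7≠a[slow]=4 write a[5]=7, slow++,fast++
slow=5 fast=12: a[fast]=9≠a[slow]=7 write a[6]=9, slow++,fast++
slow=6 fast=13: a[fast]=9=a[slow] dup, fast++
slow=6 fast=14: a[fast]=10≠a[slow]=9 write a[7]=10, slow++,fast++
slow=7 fast=15: a[fast]=10=a[slow] dup, fast++
slow=7 fast=16: a[fast]=10=a[slow] dup, fast++
slow=7 fast=17: a[fast]=10=a[slow] dup, fast++
slow=7 fast=18: a[fast]=13≠a[slow]=10 write a[8]=13, slow++,fast++

length 8; prefix = [1, 2, 3, 4, 7, 9, 10, 13]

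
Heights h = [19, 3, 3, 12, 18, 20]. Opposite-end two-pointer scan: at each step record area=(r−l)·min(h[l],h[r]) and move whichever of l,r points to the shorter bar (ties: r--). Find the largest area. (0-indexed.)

[0,5] min(19,20)*5=95 best=95 * → l++
[1,5] min(3,20)*4=12 best=95 → l++
[2,5] min(3,20)*3=9 best=95 → l++
[3,5] min(12,20)*2=24 best=95 → l++
[4,5] min(18,20)*1=18 best=95 → l++

max area = 95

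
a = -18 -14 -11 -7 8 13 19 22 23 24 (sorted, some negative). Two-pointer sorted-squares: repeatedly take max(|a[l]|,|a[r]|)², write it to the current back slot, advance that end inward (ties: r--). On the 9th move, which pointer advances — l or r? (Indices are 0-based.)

r

l=0 r=9: |-18|<=|24| out[9]=576, r--
l=0 r=8: |-18|<=|23| out[8]=529, r--
l=0 r=7: |-18|<=|22| out[7]=484, r--
l=0 r=6: |-18|<=|19| out[6]=361, r--
l=0 r=5: |-18|>|13| out[5]=324, l++
l=1 r=5: |-14|>|13| out[4]=196, l++
l=2 r=5: |-11|<=|13| out[3]=169, r--
l=2 r=4: |-11|>|8| out[2]=121, l++
l=3 r=4: |-7|<=|8| out[1]=64, r--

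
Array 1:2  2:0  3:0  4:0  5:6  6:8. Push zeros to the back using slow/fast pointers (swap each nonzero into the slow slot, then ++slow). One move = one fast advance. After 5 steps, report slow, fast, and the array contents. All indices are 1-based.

slow=1 fast=1: a[fast]=2≠0 swap→a[1]=2, slow++,fast++
slow=2 fast=2: a[fast]=0, fast++
slow=2 fast=3: a[fast]=0, fast++
slow=2 fast=4: a[fast]=0, fast++
slow=2 fast=5: a[fast]=6≠0 swap→a[2]=6, slow++,fast++

slow=3, fast=6, a=[2, 6, 0, 0, 0, 8]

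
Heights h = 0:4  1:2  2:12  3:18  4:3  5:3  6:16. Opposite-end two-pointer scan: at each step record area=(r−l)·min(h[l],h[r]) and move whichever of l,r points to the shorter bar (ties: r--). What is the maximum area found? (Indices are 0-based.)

[0,6] min(4,16)*6=24 best=24 * → l++
[1,6] min(2,16)*5=10 best=24 → l++
[2,6] min(12,16)*4=48 best=48 * → l++
[3,6] min(18,16)*3=48 best=48 → r--
[3,5] min(18,3)*2=6 best=48 → r--
[3,4] min(18,3)*1=3 best=48 → r--

max area = 48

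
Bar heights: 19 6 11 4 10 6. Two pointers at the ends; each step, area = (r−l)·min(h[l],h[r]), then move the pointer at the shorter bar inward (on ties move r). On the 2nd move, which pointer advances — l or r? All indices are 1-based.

r

[1,6] min(19,6)*5=30 best=30 * → r--
[1,5] min(19,10)*4=40 best=40 * → r--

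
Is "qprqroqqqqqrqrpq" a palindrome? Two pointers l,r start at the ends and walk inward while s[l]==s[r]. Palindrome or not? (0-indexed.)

not a palindrome (mismatch at 5,10)

[0,15] 'q'=='q' → l++,r--
[1,14] 'p'=='p' → l++,r--
[2,13] 'r'=='r' → l++,r--
[3,12] 'q'=='q' → l++,r--
[4,11] 'r'=='r' → l++,r--
[5,10] 'o'!='q' → stop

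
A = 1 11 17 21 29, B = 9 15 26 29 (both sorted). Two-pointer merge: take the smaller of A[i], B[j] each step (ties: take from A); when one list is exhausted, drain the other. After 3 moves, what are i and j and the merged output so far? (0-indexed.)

i=2, j=1, merged so far=[1, 9, 11]

[i=0,j=0] A[i]=1<=B[j]=9 take 1 → i++
[i=1,j=0] A[i]=11>B[j]=9 take 9 → j++
[i=1,j=1] A[i]=11<=B[j]=15 take 11 → i++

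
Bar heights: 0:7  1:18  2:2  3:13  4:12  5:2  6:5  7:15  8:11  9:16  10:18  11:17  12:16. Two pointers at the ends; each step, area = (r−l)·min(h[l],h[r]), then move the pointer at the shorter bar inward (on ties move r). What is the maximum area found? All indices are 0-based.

[0,12] min(7,16)*12=84 best=84 * → l++
[1,12] min(18,16)*11=176 best=176 * → r--
[1,11] min(18,17)*10=170 best=176 → r--
[1,10] min(18,18)*9=162 best=176 → r--
[1,9] min(18,16)*8=128 best=176 → r--
[1,8] min(18,11)*7=77 best=176 → r--
[1,7] min(18,15)*6=90 best=176 → r--
[1,6] min(18,5)*5=25 best=176 → r--
[1,5] min(18,2)*4=8 best=176 → r--
[1,4] min(18,12)*3=36 best=176 → r--
[1,3] min(18,13)*2=26 best=176 → r--
[1,2] min(18,2)*1=2 best=176 → r--

max area = 176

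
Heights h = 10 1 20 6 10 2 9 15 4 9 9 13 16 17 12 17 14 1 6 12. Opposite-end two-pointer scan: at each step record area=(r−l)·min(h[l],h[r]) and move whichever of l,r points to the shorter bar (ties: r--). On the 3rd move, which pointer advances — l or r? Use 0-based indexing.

l=0 r=19: min(10,12)*19=190 best=190 *, l++
l=1 r=19: min(1,12)*18=18 best=190, l++
l=2 r=19: min(20,12)*17=204 best=204 *, r--

r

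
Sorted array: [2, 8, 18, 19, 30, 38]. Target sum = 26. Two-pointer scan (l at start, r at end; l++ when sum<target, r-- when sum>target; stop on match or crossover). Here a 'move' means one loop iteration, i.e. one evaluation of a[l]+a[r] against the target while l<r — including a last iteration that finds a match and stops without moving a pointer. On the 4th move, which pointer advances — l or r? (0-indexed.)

r

l=0 r=5: 2+38=40 >26, r--
l=0 r=4: 2+30=32 >26, r--
l=0 r=3: 2+19=21 <26, l++
l=1 r=3: 8+19=27 >26, r--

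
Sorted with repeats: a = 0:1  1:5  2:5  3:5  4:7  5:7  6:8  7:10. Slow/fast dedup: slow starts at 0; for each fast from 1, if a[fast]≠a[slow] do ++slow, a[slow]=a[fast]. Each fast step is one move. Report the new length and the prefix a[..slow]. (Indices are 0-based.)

(s=0,f=1) a[fast]=5≠a[slow]=1 write a[1]=5 → slow++,fast++
(s=1,f=2) a[fast]=5=a[slow] dup → fast++
(s=1,f=3) a[fast]=5=a[slow] dup → fast++
(s=1,f=4) a[fast]=7≠a[slow]=5 write a[2]=7 → slow++,fast++
(s=2,f=5) a[fast]=7=a[slow] dup → fast++
(s=2,f=6) a[fast]=8≠a[slow]=7 write a[3]=8 → slow++,fast++
(s=3,f=7) a[fast]=10≠a[slow]=8 write a[4]=10 → slow++,fast++

length 5; prefix = [1, 5, 7, 8, 10]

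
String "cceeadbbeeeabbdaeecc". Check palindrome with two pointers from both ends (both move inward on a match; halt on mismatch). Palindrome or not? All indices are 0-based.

l=0 r=19: 'c'=='c', l++,r--
l=1 r=18: 'c'=='c', l++,r--
l=2 r=17: 'e'=='e', l++,r--
l=3 r=16: 'e'=='e', l++,r--
l=4 r=15: 'a'=='a', l++,r--
l=5 r=14: 'd'=='d', l++,r--
l=6 r=13: 'b'=='b', l++,r--
l=7 r=12: 'b'=='b', l++,r--
l=8 r=11: 'e'!='a', stop

not a palindrome (mismatch at 8,11)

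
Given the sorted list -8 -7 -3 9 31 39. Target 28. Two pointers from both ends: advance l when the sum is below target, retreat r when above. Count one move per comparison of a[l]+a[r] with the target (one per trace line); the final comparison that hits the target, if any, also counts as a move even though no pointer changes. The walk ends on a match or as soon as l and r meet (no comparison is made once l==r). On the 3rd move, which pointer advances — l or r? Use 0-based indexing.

l

l=0 r=5: -8+39=31 >28, r--
l=0 r=4: -8+31=23 <28, l++
l=1 r=4: -7+31=24 <28, l++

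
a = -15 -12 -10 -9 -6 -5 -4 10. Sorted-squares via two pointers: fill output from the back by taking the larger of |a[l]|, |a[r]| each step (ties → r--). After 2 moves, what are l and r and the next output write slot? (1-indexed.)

l=1 r=8: |-15|>|10| out[8]=225, l++
l=2 r=8: |-12|>|10| out[7]=144, l++

l=3, r=8, next write slot=6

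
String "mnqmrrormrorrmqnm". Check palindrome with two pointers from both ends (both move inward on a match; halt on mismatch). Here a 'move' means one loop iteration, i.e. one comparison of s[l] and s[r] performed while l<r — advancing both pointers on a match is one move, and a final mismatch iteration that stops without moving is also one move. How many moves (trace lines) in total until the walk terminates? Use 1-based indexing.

8 moves

l=1 r=17: 'm'=='m', l++,r--
l=2 r=16: 'n'=='n', l++,r--
l=3 r=15: 'q'=='q', l++,r--
l=4 r=14: 'm'=='m', l++,r--
l=5 r=13: 'r'=='r', l++,r--
l=6 r=12: 'r'=='r', l++,r--
l=7 r=11: 'o'=='o', l++,r--
l=8 r=10: 'r'=='r', l++,r--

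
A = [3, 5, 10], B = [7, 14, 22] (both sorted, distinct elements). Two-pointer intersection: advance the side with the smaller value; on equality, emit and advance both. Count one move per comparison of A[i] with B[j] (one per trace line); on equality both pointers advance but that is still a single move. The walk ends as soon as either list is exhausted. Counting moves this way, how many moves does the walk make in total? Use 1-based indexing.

4 moves

i=1 j=1: 3<7, i++
i=2 j=1: 5<7, i++
i=3 j=1: 10>7, j++
i=3 j=2: 10<14, i++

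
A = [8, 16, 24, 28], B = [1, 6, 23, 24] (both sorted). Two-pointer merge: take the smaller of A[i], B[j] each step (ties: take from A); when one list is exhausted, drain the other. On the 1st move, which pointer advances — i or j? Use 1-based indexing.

[i=1,j=1] A[i]=8>B[j]=1 take 1 → j++

j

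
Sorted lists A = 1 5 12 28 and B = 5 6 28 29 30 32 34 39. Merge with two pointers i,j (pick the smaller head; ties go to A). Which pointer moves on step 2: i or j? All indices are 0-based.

i

i=0 j=0: A[i]=1<=B[j]=5 take 1, i++
i=1 j=0: A[i]=5<=B[j]=5 take 5, i++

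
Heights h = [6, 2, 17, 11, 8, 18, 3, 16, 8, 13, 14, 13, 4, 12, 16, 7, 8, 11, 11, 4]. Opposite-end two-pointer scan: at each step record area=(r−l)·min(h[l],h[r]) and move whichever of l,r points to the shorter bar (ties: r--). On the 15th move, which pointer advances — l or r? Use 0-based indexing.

l=0 r=19: min(6,4)*19=76 best=76 *, r--
l=0 r=18: min(6,11)*18=108 best=108 *, l++
l=1 r=18: min(2,11)*17=34 best=108, l++
l=2 r=18: min(17,11)*16=176 best=176 *, r--
l=2 r=17: min(17,11)*15=165 best=176, r--
l=2 r=16: min(17,8)*14=112 best=176, r--
l=2 r=15: min(17,7)*13=91 best=176, r--
l=2 r=14: min(17,16)*12=192 best=192 *, r--
l=2 r=13: min(17,12)*11=132 best=192, r--
l=2 r=12: min(17,4)*10=40 best=192, r--
l=2 r=11: min(17,13)*9=117 best=192, r--
l=2 r=10: min(17,14)*8=112 best=192, r--
l=2 r=9: min(17,13)*7=91 best=192, r--
l=2 r=8: min(17,8)*6=48 best=192, r--
l=2 r=7: min(17,16)*5=80 best=192, r--

r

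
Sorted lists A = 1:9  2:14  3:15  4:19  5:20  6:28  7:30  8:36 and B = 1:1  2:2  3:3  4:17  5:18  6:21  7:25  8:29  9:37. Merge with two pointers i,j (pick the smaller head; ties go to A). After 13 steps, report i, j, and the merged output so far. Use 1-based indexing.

i=7, j=8, merged so far=[1, 2, 3, 9, 14, 15, 17, 18, 19, 20, 21, 25, 28]

i=1 j=1: A[i]=9>B[j]=1 take 1, j++
i=1 j=2: A[i]=9>B[j]=2 take 2, j++
i=1 j=3: A[i]=9>B[j]=3 take 3, j++
i=1 j=4: A[i]=9<=B[j]=17 take 9, i++
i=2 j=4: A[i]=14<=B[j]=17 take 14, i++
i=3 j=4: A[i]=15<=B[j]=17 take 15, i++
i=4 j=4: A[i]=19>B[j]=17 take 17, j++
i=4 j=5: A[i]=19>B[j]=18 take 18, j++
i=4 j=6: A[i]=19<=B[j]=21 take 19, i++
i=5 j=6: A[i]=20<=B[j]=21 take 20, i++
i=6 j=6: A[i]=28>B[j]=21 take 21, j++
i=6 j=7: A[i]=28>B[j]=25 take 25, j++
i=6 j=8: A[i]=28<=B[j]=29 take 28, i++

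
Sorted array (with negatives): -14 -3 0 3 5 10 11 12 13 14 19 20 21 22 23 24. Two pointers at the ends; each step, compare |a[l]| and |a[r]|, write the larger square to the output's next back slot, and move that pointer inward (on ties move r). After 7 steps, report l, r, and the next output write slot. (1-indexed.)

l=1, r=9, next write slot=9

[1,16] |-14|<=|24| out[16]=576 → r--
[1,15] |-14|<=|23| out[15]=529 → r--
[1,14] |-14|<=|22| out[14]=484 → r--
[1,13] |-14|<=|21| out[13]=441 → r--
[1,12] |-14|<=|20| out[12]=400 → r--
[1,11] |-14|<=|19| out[11]=361 → r--
[1,10] |-14|<=|14| out[10]=196 → r--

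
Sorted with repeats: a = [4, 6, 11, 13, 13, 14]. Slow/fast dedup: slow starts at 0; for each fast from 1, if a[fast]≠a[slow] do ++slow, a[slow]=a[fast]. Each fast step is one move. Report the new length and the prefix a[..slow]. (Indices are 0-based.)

length 5; prefix = [4, 6, 11, 13, 14]

(s=0,f=1) a[fast]=6≠a[slow]=4 write a[1]=6 → slow++,fast++
(s=1,f=2) a[fast]=11≠a[slow]=6 write a[2]=11 → slow++,fast++
(s=2,f=3) a[fast]=13≠a[slow]=11 write a[3]=13 → slow++,fast++
(s=3,f=4) a[fast]=13=a[slow] dup → fast++
(s=3,f=5) a[fast]=14≠a[slow]=13 write a[4]=14 → slow++,fast++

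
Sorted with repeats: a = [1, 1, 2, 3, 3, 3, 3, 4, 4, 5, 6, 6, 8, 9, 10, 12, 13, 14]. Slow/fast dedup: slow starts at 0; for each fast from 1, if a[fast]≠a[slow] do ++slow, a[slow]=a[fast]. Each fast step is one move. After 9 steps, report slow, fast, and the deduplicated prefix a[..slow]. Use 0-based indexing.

slow=4, fast=10, prefix=[1, 2, 3, 4, 5]

slow=0 fast=1: a[fast]=1=a[slow] dup, fast++
slow=0 fast=2: a[fast]=2≠a[slow]=1 write a[1]=2, slow++,fast++
slow=1 fast=3: a[fast]=3≠a[slow]=2 write a[2]=3, slow++,fast++
slow=2 fast=4: a[fast]=3=a[slow] dup, fast++
slow=2 fast=5: a[fast]=3=a[slow] dup, fast++
slow=2 fast=6: a[fast]=3=a[slow] dup, fast++
slow=2 fast=7: a[fast]=4≠a[slow]=3 write a[3]=4, slow++,fast++
slow=3 fast=8: a[fast]=4=a[slow] dup, fast++
slow=3 fast=9: a[fast]=5≠a[slow]=4 write a[4]=5, slow++,fast++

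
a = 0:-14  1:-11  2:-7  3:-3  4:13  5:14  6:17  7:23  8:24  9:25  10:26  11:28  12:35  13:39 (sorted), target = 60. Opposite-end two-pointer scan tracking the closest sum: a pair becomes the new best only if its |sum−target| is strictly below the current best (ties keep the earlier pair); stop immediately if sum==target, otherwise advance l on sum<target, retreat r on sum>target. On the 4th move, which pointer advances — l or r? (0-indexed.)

l

[0,13] -14+39=25 d=35 * → l++
[1,13] -11+39=28 d=32 * → l++
[2,13] -7+39=32 d=28 * → l++
[3,13] -3+39=36 d=24 * → l++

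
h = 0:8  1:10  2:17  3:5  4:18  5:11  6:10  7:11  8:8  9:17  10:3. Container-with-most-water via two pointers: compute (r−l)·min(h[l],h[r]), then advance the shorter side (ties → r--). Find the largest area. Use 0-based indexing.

max area = 119

[0,10] min(8,3)*10=30 best=30 * → r--
[0,9] min(8,17)*9=72 best=72 * → l++
[1,9] min(10,17)*8=80 best=80 * → l++
[2,9] min(17,17)*7=119 best=119 * → r--
[2,8] min(17,8)*6=48 best=119 → r--
[2,7] min(17,11)*5=55 best=119 → r--
[2,6] min(17,10)*4=40 best=119 → r--
[2,5] min(17,11)*3=33 best=119 → r--
[2,4] min(17,18)*2=34 best=119 → l++
[3,4] min(5,18)*1=5 best=119 → l++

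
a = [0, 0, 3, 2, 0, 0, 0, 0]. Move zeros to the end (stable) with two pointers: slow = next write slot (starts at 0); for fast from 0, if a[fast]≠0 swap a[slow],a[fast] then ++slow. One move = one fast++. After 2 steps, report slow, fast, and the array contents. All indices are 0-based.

(s=0,f=0) a[fast]=0 → fast++
(s=0,f=1) a[fast]=0 → fast++

slow=0, fast=2, a=[0, 0, 3, 2, 0, 0, 0, 0]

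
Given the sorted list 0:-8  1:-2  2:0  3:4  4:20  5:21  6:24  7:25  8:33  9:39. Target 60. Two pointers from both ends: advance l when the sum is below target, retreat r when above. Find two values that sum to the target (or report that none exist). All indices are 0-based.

l=0 r=9: -8+39=31 <60, l++
l=1 r=9: -2+39=37 <60, l++
l=2 r=9: 0+39=39 <60, l++
l=3 r=9: 4+39=43 <60, l++
l=4 r=9: 20+39=59 <60, l++
l=5 r=9: 21+39=60, found

(21, 39)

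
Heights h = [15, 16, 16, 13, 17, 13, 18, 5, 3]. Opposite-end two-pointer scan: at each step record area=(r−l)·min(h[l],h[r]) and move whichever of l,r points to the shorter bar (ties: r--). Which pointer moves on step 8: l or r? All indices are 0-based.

l

[0,8] min(15,3)*8=24 best=24 * → r--
[0,7] min(15,5)*7=35 best=35 * → r--
[0,6] min(15,18)*6=90 best=90 * → l++
[1,6] min(16,18)*5=80 best=90 → l++
[2,6] min(16,18)*4=64 best=90 → l++
[3,6] min(13,18)*3=39 best=90 → l++
[4,6] min(17,18)*2=34 best=90 → l++
[5,6] min(13,18)*1=13 best=90 → l++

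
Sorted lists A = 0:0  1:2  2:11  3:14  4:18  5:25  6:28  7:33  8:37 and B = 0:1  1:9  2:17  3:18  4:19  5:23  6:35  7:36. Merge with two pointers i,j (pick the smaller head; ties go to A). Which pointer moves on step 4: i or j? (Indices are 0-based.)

[i=0,j=0] A[i]=0<=B[j]=1 take 0 → i++
[i=1,j=0] A[i]=2>B[j]=1 take 1 → j++
[i=1,j=1] A[i]=2<=B[j]=9 take 2 → i++
[i=2,j=1] A[i]=11>B[j]=9 take 9 → j++

j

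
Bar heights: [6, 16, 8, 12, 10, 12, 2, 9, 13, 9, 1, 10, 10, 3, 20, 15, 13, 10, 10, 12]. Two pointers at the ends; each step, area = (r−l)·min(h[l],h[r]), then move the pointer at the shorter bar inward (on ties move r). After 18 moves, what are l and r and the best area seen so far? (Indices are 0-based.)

l=13, r=14, best area=216

l=0 r=19: min(6,12)*19=114 best=114 *, l++
l=1 r=19: min(16,12)*18=216 best=216 *, r--
l=1 r=18: min(16,10)*17=170 best=216, r--
l=1 r=17: min(16,10)*16=160 best=216, r--
l=1 r=16: min(16,13)*15=195 best=216, r--
l=1 r=15: min(16,15)*14=210 best=216, r--
l=1 r=14: min(16,20)*13=208 best=216, l++
l=2 r=14: min(8,20)*12=96 best=216, l++
l=3 r=14: min(12,20)*11=132 best=216, l++
l=4 r=14: min(10,20)*10=100 best=216, l++
l=5 r=14: min(12,20)*9=108 best=216, l++
l=6 r=14: min(2,20)*8=16 best=216, l++
l=7 r=14: min(9,20)*7=63 best=216, l++
l=8 r=14: min(13,20)*6=78 best=216, l++
l=9 r=14: min(9,20)*5=45 best=216, l++
l=10 r=14: min(1,20)*4=4 best=216, l++
l=11 r=14: min(10,20)*3=30 best=216, l++
l=12 r=14: min(10,20)*2=20 best=216, l++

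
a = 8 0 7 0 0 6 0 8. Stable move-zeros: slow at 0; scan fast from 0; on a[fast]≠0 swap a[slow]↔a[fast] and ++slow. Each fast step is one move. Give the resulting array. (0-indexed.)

(s=0,f=0) a[fast]=8≠0 swap→a[0]=8 → slow++,fast++
(s=1,f=1) a[fast]=0 → fast++
(s=1,f=2) a[fast]=7≠0 swap→a[1]=7 → slow++,fast++
(s=2,f=3) a[fast]=0 → fast++
(s=2,f=4) a[fast]=0 → fast++
(s=2,f=5) a[fast]=6≠0 swap→a[2]=6 → slow++,fast++
(s=3,f=6) a[fast]=0 → fast++
(s=3,f=7) a[fast]=8≠0 swap→a[3]=8 → slow++,fast++

[8, 7, 6, 8, 0, 0, 0, 0]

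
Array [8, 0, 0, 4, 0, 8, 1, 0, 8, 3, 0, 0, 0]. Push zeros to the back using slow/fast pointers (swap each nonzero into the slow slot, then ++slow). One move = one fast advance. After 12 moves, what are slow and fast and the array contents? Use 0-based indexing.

slow=6, fast=12, a=[8, 4, 8, 1, 8, 3, 0, 0, 0, 0, 0, 0, 0]

slow=0 fast=0: a[fast]=8≠0 swap→a[0]=8, slow++,fast++
slow=1 fast=1: a[fast]=0, fast++
slow=1 fast=2: a[fast]=0, fast++
slow=1 fast=3: a[fast]=4≠0 swap→a[1]=4, slow++,fast++
slow=2 fast=4: a[fast]=0, fast++
slow=2 fast=5: a[fast]=8≠0 swap→a[2]=8, slow++,fast++
slow=3 fast=6: a[fast]=1≠0 swap→a[3]=1, slow++,fast++
slow=4 fast=7: a[fast]=0, fast++
slow=4 fast=8: a[fast]=8≠0 swap→a[4]=8, slow++,fast++
slow=5 fast=9: a[fast]=3≠0 swap→a[5]=3, slow++,fast++
slow=6 fast=10: a[fast]=0, fast++
slow=6 fast=11: a[fast]=0, fast++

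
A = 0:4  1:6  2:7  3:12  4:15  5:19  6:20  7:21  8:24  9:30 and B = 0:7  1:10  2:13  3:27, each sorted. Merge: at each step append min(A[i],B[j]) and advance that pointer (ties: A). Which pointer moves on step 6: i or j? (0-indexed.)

i

i=0 j=0: A[i]=4<=B[j]=7 take 4, i++
i=1 j=0: A[i]=6<=B[j]=7 take 6, i++
i=2 j=0: A[i]=7<=B[j]=7 take 7, i++
i=3 j=0: A[i]=12>B[j]=7 take 7, j++
i=3 j=1: A[i]=12>B[j]=10 take 10, j++
i=3 j=2: A[i]=12<=B[j]=13 take 12, i++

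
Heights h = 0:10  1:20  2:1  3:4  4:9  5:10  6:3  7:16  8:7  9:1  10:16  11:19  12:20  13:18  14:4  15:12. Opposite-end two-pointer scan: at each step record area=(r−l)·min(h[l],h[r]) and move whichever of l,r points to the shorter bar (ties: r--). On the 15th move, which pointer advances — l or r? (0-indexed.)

r

l=0 r=15: min(10,12)*15=150 best=150 *, l++
l=1 r=15: min(20,12)*14=168 best=168 *, r--
l=1 r=14: min(20,4)*13=52 best=168, r--
l=1 r=13: min(20,18)*12=216 best=216 *, r--
l=1 r=12: min(20,20)*11=220 best=220 *, r--
l=1 r=11: min(20,19)*10=190 best=220, r--
l=1 r=10: min(20,16)*9=144 best=220, r--
l=1 r=9: min(20,1)*8=8 best=220, r--
l=1 r=8: min(20,7)*7=49 best=220, r--
l=1 r=7: min(20,16)*6=96 best=220, r--
l=1 r=6: min(20,3)*5=15 best=220, r--
l=1 r=5: min(20,10)*4=40 best=220, r--
l=1 r=4: min(20,9)*3=27 best=220, r--
l=1 r=3: min(20,4)*2=8 best=220, r--
l=1 r=2: min(20,1)*1=1 best=220, r--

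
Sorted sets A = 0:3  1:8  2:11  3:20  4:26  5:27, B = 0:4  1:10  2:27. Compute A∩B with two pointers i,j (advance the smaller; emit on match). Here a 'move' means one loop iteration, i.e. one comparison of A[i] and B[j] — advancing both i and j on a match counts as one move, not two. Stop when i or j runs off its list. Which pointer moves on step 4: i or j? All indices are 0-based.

[i=0,j=0] 3<4 → i++
[i=1,j=0] 8>4 → j++
[i=1,j=1] 8<10 → i++
[i=2,j=1] 11>10 → j++

j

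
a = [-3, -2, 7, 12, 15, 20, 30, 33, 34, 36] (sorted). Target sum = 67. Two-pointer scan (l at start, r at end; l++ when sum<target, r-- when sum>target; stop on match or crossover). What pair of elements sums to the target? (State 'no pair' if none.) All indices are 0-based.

l=0 r=9: -3+36=33 <67, l++
l=1 r=9: -2+36=34 <67, l++
l=2 r=9: 7+36=43 <67, l++
l=3 r=9: 12+36=48 <67, l++
l=4 r=9: 15+36=51 <67, l++
l=5 r=9: 20+36=56 <67, l++
l=6 r=9: 30+36=66 <67, l++
l=7 r=9: 33+36=69 >67, r--
l=7 r=8: 33+34=67, found

(33, 34)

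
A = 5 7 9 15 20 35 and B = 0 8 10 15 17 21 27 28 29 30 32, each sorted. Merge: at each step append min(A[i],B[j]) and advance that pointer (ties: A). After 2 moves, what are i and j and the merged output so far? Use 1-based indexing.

i=2, j=2, merged so far=[0, 5]

i=1 j=1: A[i]=5>B[j]=0 take 0, j++
i=1 j=2: A[i]=5<=B[j]=8 take 5, i++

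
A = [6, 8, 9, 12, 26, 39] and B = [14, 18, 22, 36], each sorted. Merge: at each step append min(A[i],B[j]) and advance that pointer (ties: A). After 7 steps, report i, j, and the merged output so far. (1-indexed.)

i=1 j=1: A[i]=6<=B[j]=14 take 6, i++
i=2 j=1: A[i]=8<=B[j]=14 take 8, i++
i=3 j=1: A[i]=9<=B[j]=14 take 9, i++
i=4 j=1: A[i]=12<=B[j]=14 take 12, i++
i=5 j=1: A[i]=26>B[j]=14 take 14, j++
i=5 j=2: A[i]=26>B[j]=18 take 18, j++
i=5 j=3: A[i]=26>B[j]=22 take 22, j++

i=5, j=4, merged so far=[6, 8, 9, 12, 14, 18, 22]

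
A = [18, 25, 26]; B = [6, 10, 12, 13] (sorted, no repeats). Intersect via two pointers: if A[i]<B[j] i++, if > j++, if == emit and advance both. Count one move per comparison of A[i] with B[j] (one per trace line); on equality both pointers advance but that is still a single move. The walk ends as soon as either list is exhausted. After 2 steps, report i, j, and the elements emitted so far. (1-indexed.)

i=1, j=3, emitted=[]

[i=1,j=1] 18>6 → j++
[i=1,j=2] 18>10 → j++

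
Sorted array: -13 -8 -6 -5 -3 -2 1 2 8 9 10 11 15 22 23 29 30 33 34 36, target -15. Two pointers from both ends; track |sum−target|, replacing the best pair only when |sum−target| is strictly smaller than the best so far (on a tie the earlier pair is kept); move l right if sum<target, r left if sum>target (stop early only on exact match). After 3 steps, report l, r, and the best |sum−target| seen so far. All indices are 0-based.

l=0, r=16, best |Δ|=35

l=0 r=19: -13+36=23 d=38 *, r--
l=0 r=18: -13+34=21 d=36 *, r--
l=0 r=17: -13+33=20 d=35 *, r--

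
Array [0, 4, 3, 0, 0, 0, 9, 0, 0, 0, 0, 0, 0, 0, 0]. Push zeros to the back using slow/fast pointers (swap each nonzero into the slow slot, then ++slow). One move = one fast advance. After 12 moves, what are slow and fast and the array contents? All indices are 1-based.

slow=4, fast=13, a=[4, 3, 9, 0, 0, 0, 0, 0, 0, 0, 0, 0, 0, 0, 0]

(s=1,f=1) a[fast]=0 → fast++
(s=1,f=2) a[fast]=4≠0 swap→a[1]=4 → slow++,fast++
(s=2,f=3) a[fast]=3≠0 swap→a[2]=3 → slow++,fast++
(s=3,f=4) a[fast]=0 → fast++
(s=3,f=5) a[fast]=0 → fast++
(s=3,f=6) a[fast]=0 → fast++
(s=3,f=7) a[fast]=9≠0 swap→a[3]=9 → slow++,fast++
(s=4,f=8) a[fast]=0 → fast++
(s=4,f=9) a[fast]=0 → fast++
(s=4,f=10) a[fast]=0 → fast++
(s=4,f=11) a[fast]=0 → fast++
(s=4,f=12) a[fast]=0 → fast++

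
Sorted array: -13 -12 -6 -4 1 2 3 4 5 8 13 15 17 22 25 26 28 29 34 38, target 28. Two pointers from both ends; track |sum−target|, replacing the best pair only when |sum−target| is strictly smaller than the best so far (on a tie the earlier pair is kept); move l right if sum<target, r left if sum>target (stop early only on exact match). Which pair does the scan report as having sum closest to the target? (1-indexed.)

pair (-6, 34) with sum 28 (|Δ|=0)

l=1 r=20: -13+38=25 d=3 *, l++
l=2 r=20: -12+38=26 d=2 *, l++
l=3 r=20: -6+38=32 d=4, r--
l=3 r=19: -6+34=28 d=0 *, stop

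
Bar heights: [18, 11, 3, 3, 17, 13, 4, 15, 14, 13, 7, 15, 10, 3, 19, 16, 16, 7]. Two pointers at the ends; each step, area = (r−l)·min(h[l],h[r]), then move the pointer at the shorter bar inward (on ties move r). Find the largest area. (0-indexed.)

max area = 256

l=0 r=17: min(18,7)*17=119 best=119 *, r--
l=0 r=16: min(18,16)*16=256 best=256 *, r--
l=0 r=15: min(18,16)*15=240 best=256, r--
l=0 r=14: min(18,19)*14=252 best=256, l++
l=1 r=14: min(11,19)*13=143 best=256, l++
l=2 r=14: min(3,19)*12=36 best=256, l++
l=3 r=14: min(3,19)*11=33 best=256, l++
l=4 r=14: min(17,19)*10=170 best=256, l++
l=5 r=14: min(13,19)*9=117 best=256, l++
l=6 r=14: min(4,19)*8=32 best=256, l++
l=7 r=14: min(15,19)*7=105 best=256, l++
l=8 r=14: min(14,19)*6=84 best=256, l++
l=9 r=14: min(13,19)*5=65 best=256, l++
l=10 r=14: min(7,19)*4=28 best=256, l++
l=11 r=14: min(15,19)*3=45 best=256, l++
l=12 r=14: min(10,19)*2=20 best=256, l++
l=13 r=14: min(3,19)*1=3 best=256, l++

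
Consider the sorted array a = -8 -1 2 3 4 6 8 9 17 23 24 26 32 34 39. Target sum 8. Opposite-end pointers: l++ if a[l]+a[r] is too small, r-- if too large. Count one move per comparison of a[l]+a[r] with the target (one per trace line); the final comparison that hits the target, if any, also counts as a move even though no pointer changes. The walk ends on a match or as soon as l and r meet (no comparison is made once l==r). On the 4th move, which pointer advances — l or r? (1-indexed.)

l=1 r=15: -8+39=31 >8, r--
l=1 r=14: -8+34=26 >8, r--
l=1 r=13: -8+32=24 >8, r--
l=1 r=12: -8+26=18 >8, r--

r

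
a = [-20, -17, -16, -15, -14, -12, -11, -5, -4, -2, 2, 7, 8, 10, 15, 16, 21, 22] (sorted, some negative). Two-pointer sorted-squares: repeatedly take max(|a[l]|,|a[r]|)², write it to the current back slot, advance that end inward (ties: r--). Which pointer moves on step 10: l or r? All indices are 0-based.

l=0 r=17: |-20|<=|22| out[17]=484, r--
l=0 r=16: |-20|<=|21| out[16]=441, r--
l=0 r=15: |-20|>|16| out[15]=400, l++
l=1 r=15: |-17|>|16| out[14]=289, l++
l=2 r=15: |-16|<=|16| out[13]=256, r--
l=2 r=14: |-16|>|15| out[12]=256, l++
l=3 r=14: |-15|<=|15| out[11]=225, r--
l=3 r=13: |-15|>|10| out[10]=225, l++
l=4 r=13: |-14|>|10| out[9]=196, l++
l=5 r=13: |-12|>|10| out[8]=144, l++

l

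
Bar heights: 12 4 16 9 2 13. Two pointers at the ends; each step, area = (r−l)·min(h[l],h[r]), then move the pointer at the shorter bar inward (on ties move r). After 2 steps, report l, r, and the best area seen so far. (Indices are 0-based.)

l=2, r=5, best area=60

l=0 r=5: min(12,13)*5=60 best=60 *, l++
l=1 r=5: min(4,13)*4=16 best=60, l++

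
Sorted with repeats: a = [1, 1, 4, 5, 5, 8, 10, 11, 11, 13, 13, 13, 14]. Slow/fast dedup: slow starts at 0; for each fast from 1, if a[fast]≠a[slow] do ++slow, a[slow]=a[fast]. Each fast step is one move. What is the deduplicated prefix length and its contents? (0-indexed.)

length 8; prefix = [1, 4, 5, 8, 10, 11, 13, 14]

slow=0 fast=1: a[fast]=1=a[slow] dup, fast++
slow=0 fast=2: a[fast]=4≠a[slow]=1 write a[1]=4, slow++,fast++
slow=1 fast=3: a[fast]=5≠a[slow]=4 write a[2]=5, slow++,fast++
slow=2 fast=4: a[fast]=5=a[slow] dup, fast++
slow=2 fast=5: a[fast]=8≠a[slow]=5 write a[3]=8, slow++,fast++
slow=3 fast=6: a[fast]=10≠a[slow]=8 write a[4]=10, slow++,fast++
slow=4 fast=7: a[fast]=11≠a[slow]=10 write a[5]=11, slow++,fast++
slow=5 fast=8: a[fast]=11=a[slow] dup, fast++
slow=5 fast=9: a[fast]=13≠a[slow]=11 write a[6]=13, slow++,fast++
slow=6 fast=10: a[fast]=13=a[slow] dup, fast++
slow=6 fast=11: a[fast]=13=a[slow] dup, fast++
slow=6 fast=12: a[fast]=14≠a[slow]=13 write a[7]=14, slow++,fast++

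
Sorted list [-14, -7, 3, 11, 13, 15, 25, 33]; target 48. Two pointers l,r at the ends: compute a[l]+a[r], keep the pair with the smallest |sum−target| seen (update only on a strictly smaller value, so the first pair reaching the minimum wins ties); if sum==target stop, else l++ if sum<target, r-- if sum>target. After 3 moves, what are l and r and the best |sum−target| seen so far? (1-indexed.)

l=1 r=8: -14+33=19 d=29 *, l++
l=2 r=8: -7+33=26 d=22 *, l++
l=3 r=8: 3+33=36 d=12 *, l++

l=4, r=8, best |Δ|=12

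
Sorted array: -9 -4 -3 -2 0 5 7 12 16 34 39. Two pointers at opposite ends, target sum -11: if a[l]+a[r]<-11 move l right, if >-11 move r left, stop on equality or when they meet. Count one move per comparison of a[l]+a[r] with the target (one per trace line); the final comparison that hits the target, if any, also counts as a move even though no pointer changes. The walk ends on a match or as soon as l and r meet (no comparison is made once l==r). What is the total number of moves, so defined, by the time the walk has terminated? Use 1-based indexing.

l=1 r=11: -9+39=30 >-11, r--
l=1 r=10: -9+34=25 >-11, r--
l=1 r=9: -9+16=7 >-11, r--
l=1 r=8: -9+12=3 >-11, r--
l=1 r=7: -9+7=-2 >-11, r--
l=1 r=6: -9+5=-4 >-11, r--
l=1 r=5: -9+0=-9 >-11, r--
l=1 r=4: -9+-2=-11, found

8 moves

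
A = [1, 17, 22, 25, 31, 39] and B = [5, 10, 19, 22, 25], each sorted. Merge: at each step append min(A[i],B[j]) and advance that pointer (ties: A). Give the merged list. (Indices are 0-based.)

[1, 5, 10, 17, 19, 22, 22, 25, 25, 31, 39]

[i=0,j=0] A[i]=1<=B[j]=5 take 1 → i++
[i=1,j=0] A[i]=17>B[j]=5 take 5 → j++
[i=1,j=1] A[i]=17>B[j]=10 take 10 → j++
[i=1,j=2] A[i]=17<=B[j]=19 take 17 → i++
[i=2,j=2] A[i]=22>B[j]=19 take 19 → j++
[i=2,j=3] A[i]=22<=B[j]=22 take 22 → i++
[i=3,j=3] A[i]=25>B[j]=22 take 22 → j++
[i=3,j=4] A[i]=25<=B[j]=25 take 25 → i++
[i=4,j=4] A[i]=31>B[j]=25 take 25 → j++
[i=4,j=5] B done, take A[i]=31 → i++
[i=5,j=5] B done, take A[i]=39 → i++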